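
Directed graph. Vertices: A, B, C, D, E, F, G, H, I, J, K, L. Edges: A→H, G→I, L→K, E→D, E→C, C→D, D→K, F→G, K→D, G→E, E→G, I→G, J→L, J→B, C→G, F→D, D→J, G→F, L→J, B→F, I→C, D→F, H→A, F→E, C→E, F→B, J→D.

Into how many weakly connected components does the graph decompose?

2

From A: component {A, H}.
From B: component {B, C, D, E, F, G, I, J, K, L}.
That's 2 components.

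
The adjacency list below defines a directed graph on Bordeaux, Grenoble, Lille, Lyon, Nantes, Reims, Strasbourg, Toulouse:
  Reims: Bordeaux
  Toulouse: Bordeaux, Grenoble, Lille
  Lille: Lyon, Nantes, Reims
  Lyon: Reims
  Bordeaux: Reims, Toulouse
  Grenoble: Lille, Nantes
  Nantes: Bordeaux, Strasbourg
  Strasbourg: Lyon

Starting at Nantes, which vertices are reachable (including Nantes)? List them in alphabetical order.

Start at Nantes.
Its neighbours: Bordeaux, Strasbourg.
Then their neighbours: Lyon, Reims, Toulouse.
Then next layer: Grenoble, Lille.
Every vertex is now reached.

Bordeaux, Grenoble, Lille, Lyon, Nantes, Reims, Strasbourg, Toulouse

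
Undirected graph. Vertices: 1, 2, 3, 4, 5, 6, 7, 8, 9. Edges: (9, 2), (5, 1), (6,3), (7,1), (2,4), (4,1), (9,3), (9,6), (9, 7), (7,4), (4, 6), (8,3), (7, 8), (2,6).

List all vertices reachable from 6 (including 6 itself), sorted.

1, 2, 3, 4, 5, 6, 7, 8, 9

Start at 6.
Its neighbours: 2, 3, 4, 9.
Then their neighbours: 1, 7, 8.
Then next layer: 5.
Every vertex is now reached.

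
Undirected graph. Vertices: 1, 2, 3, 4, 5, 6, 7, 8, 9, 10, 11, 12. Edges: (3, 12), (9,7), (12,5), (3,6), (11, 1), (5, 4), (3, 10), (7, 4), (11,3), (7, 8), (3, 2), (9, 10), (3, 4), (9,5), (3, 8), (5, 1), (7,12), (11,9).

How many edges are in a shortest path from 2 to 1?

3

Distance 0: 2.
Distance 1: 3.
Distance 2: 4, 6, 8, 10, 11, 12.
Distance 3: 1, 5, 7, 9 — contains 1.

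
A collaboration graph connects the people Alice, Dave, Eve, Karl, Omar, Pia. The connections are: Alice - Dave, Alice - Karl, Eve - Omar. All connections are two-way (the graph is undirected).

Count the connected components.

3

From Alice: component {Alice, Dave, Karl}.
From Eve: component {Eve, Omar}.
From Pia: component {Pia}.
That's 3 components.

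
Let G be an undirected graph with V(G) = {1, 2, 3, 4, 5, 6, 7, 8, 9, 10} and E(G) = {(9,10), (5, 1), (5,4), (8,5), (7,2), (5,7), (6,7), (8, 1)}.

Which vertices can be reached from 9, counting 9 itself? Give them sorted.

Start at 9.
Its neighbours: 10.
Nothing further is reachable.

9, 10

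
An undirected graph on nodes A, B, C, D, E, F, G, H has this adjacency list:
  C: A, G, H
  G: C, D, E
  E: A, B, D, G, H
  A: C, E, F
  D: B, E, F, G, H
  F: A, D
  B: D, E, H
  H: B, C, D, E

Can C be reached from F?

Explore from F.
Distance 1: reach A, D.
Distance 2: reach B, C, E, G, H.
Found C.

Yes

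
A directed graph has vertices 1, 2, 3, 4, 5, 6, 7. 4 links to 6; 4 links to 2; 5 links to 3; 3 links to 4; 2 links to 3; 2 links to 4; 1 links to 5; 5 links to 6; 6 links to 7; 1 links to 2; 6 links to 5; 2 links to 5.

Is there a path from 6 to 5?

Explore from 6.
Distance 1: reach 5, 7.
Found 5.

Yes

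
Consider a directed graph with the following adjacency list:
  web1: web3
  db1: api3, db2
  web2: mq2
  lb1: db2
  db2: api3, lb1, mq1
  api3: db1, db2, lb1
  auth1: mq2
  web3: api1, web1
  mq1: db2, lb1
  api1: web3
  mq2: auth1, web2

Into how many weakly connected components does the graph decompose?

From api1: component {api1, web1, web3}.
From api3: component {api3, db1, db2, lb1, mq1}.
From auth1: component {auth1, mq2, web2}.
That's 3 components.

3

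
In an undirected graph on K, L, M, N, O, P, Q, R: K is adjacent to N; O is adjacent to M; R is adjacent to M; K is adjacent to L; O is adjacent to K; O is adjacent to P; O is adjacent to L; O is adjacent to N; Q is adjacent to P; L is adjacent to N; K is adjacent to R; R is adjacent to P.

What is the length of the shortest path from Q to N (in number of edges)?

3

Distance 0: Q.
Distance 1: P.
Distance 2: O, R.
Distance 3: K, L, M, N — contains N.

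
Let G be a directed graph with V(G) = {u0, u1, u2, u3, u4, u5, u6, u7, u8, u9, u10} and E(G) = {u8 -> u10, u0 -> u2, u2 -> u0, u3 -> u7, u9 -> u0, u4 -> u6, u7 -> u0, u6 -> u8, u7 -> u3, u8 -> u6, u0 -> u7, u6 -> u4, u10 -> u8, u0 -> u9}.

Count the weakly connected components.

4

From u0: component {u0, u2, u3, u7, u9}.
From u1: component {u1}.
From u4: component {u4, u6, u8, u10}.
From u5: component {u5}.
That's 4 components.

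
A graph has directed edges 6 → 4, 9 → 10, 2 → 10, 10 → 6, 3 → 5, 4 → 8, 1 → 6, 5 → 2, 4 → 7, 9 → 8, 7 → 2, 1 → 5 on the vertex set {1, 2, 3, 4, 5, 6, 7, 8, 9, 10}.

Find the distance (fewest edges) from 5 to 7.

Distance 0: 5.
Distance 1: 2.
Distance 2: 10.
Distance 3: 6.
Distance 4: 4.
Distance 5: 7, 8 — contains 7.

5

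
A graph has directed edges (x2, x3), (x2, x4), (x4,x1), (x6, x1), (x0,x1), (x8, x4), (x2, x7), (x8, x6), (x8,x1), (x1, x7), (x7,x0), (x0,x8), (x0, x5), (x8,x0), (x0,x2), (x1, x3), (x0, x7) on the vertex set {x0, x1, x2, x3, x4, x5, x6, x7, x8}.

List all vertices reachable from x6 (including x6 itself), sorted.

x0, x1, x2, x3, x4, x5, x6, x7, x8

Start at x6.
Its neighbours: x1.
Then their neighbours: x3, x7.
Then next layer: x0.
Then next layer: x2, x5, x8.
Then next layer: x4.
Every vertex is now reached.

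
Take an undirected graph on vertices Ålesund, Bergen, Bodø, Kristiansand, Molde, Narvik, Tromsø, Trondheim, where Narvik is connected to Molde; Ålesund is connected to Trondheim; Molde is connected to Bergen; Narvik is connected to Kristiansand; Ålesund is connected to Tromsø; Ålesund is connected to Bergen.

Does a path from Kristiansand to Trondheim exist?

Explore from Kristiansand.
Distance 1: reach Narvik.
Distance 2: reach Molde.
Distance 3: reach Bergen.
Distance 4: reach Ålesund.
Distance 5: reach Tromsø, Trondheim.
Found Trondheim.

Yes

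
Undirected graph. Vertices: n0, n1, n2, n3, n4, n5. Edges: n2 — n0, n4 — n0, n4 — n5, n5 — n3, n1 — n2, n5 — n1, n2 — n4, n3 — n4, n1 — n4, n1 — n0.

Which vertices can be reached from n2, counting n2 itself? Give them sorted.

n0, n1, n2, n3, n4, n5

Start at n2.
Its neighbours: n0, n1, n4.
Then their neighbours: n3, n5.
Every vertex is now reached.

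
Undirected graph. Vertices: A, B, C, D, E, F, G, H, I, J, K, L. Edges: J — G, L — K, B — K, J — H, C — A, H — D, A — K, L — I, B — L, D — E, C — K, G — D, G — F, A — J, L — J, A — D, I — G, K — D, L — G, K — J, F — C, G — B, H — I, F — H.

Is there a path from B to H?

Yes

Explore from B.
Distance 1: reach G, K, L.
Distance 2: reach A, C, D, F, I, J.
Distance 3: reach E, H.
Found H.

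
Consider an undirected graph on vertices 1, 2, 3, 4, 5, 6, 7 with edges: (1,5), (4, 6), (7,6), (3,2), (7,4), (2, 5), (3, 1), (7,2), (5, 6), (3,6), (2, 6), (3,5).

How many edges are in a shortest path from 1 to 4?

3

Distance 0: 1.
Distance 1: 3, 5.
Distance 2: 2, 6.
Distance 3: 4, 7 — contains 4.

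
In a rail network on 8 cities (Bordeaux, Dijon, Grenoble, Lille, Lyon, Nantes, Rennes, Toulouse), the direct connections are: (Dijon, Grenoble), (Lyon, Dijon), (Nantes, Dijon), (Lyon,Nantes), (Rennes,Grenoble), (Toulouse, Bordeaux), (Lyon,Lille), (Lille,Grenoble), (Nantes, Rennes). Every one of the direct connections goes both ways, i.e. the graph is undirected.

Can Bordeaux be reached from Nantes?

No

Explore from Nantes.
Distance 1: reach Dijon, Lyon, Rennes.
Distance 2: reach Grenoble, Lille.
The search is exhausted without reaching Bordeaux; it lies in a different component.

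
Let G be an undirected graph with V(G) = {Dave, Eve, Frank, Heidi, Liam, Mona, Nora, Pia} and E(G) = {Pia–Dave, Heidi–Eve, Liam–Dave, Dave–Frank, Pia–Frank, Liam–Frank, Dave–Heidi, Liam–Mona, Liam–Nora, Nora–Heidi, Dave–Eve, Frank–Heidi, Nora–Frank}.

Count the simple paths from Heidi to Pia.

19

Heidi–Dave–Frank–Pia
Heidi–Dave–Liam–Frank–Pia
Heidi–Dave–Liam–Nora–Frank–Pia
Heidi–Dave–Pia
Heidi–Eve–Dave–Frank–Pia
Heidi–Eve–Dave–Liam–Frank–Pia
Heidi–Eve–Dave–Liam–Nora–Frank–Pia
Heidi–Eve–Dave–Pia
... and 11 more.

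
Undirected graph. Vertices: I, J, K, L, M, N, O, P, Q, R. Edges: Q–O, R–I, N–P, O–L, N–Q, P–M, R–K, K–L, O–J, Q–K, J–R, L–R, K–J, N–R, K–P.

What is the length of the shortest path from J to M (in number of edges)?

Distance 0: J.
Distance 1: K, O, R.
Distance 2: I, L, N, P, Q.
Distance 3: M — contains M.

3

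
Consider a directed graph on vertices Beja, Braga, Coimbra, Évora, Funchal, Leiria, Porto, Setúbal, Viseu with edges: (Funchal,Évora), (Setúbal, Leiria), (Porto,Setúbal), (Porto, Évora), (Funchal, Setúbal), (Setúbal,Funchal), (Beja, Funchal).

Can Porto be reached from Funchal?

Explore from Funchal.
Distance 1: reach Évora, Setúbal.
Distance 2: reach Leiria.
The search from Funchal is exhausted; no directed path reaches Porto.

No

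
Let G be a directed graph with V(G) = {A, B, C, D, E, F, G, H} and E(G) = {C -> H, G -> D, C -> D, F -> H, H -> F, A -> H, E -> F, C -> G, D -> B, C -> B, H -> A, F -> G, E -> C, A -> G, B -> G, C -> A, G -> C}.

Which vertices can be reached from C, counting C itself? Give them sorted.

A, B, C, D, F, G, H

Start at C.
Its neighbours: A, B, D, G, H.
Then their neighbours: F.
Nothing further is reachable.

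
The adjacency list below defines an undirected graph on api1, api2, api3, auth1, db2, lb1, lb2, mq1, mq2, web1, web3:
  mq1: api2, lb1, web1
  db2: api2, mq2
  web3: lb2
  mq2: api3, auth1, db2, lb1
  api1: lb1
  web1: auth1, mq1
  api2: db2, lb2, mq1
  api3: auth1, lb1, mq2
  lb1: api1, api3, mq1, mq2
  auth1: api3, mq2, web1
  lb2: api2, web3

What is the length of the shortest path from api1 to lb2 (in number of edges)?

4

Distance 0: api1.
Distance 1: lb1.
Distance 2: api3, mq1, mq2.
Distance 3: api2, auth1, db2, web1.
Distance 4: lb2 — contains lb2.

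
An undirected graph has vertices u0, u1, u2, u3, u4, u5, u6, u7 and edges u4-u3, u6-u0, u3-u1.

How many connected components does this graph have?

From u0: component {u0, u6}.
From u1: component {u1, u3, u4}.
From u2: component {u2}.
From u5: component {u5}.
From u7: component {u7}.
That's 5 components.

5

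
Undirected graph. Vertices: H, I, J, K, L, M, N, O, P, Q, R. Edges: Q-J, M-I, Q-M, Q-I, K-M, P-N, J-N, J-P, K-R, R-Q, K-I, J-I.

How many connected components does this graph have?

4

From H: component {H}.
From I: component {I, J, K, M, N, P, Q, R}.
From L: component {L}.
From O: component {O}.
That's 4 components.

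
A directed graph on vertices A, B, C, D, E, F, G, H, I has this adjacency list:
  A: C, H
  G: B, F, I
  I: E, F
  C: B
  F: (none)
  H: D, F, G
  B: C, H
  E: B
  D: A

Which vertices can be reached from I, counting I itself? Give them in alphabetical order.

A, B, C, D, E, F, G, H, I

Start at I.
Its neighbours: E, F.
Then their neighbours: B.
Then next layer: C, H.
Then next layer: D, G.
Then next layer: A.
Every vertex is now reached.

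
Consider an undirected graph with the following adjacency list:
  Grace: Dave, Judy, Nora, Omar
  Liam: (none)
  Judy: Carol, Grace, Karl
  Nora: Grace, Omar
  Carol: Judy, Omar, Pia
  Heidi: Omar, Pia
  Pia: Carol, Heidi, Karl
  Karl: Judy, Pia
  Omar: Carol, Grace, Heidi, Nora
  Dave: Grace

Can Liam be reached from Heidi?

Explore from Heidi.
Distance 1: reach Omar, Pia.
Distance 2: reach Carol, Grace, Karl, Nora.
Distance 3: reach Dave, Judy.
The search is exhausted without reaching Liam; it lies in a different component.

No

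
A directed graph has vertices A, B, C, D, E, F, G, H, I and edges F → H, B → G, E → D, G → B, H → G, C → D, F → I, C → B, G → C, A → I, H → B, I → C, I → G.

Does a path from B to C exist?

Explore from B.
Distance 1: reach G.
Distance 2: reach C.
Found C.

Yes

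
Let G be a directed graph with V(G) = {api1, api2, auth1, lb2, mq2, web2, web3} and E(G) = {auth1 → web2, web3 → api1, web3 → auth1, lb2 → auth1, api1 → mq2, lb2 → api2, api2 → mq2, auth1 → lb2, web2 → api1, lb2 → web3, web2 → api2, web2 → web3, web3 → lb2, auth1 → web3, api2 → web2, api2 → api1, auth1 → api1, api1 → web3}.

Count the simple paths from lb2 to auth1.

lb2→api2→api1→web3→auth1
lb2→api2→web2→api1→web3→auth1
lb2→api2→web2→web3→auth1
lb2→auth1
lb2→web3→auth1

5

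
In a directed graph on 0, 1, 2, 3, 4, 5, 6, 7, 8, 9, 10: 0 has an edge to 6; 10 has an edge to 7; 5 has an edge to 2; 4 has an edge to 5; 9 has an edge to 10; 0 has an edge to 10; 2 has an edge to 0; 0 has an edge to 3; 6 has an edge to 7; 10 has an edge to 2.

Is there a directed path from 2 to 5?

Explore from 2.
Distance 1: reach 0.
Distance 2: reach 3, 6, 10.
Distance 3: reach 7.
The search from 2 is exhausted; no directed path reaches 5.

No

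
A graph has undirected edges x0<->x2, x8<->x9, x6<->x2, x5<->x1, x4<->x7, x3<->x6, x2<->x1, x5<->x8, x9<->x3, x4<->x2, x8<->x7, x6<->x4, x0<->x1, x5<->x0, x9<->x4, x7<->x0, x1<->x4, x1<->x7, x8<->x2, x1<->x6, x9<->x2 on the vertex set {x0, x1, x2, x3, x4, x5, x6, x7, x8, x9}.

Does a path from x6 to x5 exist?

Explore from x6.
Distance 1: reach x1, x2, x3, x4.
Distance 2: reach x0, x5, x7, x8, x9.
Found x5.

Yes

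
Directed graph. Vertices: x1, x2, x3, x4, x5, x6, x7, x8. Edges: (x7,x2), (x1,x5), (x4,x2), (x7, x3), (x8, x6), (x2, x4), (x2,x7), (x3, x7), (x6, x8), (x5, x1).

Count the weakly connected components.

From x1: component {x1, x5}.
From x2: component {x2, x3, x4, x7}.
From x6: component {x6, x8}.
That's 3 components.

3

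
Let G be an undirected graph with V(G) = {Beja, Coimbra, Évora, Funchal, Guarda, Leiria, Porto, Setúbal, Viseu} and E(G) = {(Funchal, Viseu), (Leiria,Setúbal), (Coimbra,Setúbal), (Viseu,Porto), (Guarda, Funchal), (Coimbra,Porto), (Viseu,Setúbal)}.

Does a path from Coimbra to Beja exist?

Explore from Coimbra.
Distance 1: reach Porto, Setúbal.
Distance 2: reach Leiria, Viseu.
Distance 3: reach Funchal.
Distance 4: reach Guarda.
The search is exhausted without reaching Beja; it lies in a different component.

No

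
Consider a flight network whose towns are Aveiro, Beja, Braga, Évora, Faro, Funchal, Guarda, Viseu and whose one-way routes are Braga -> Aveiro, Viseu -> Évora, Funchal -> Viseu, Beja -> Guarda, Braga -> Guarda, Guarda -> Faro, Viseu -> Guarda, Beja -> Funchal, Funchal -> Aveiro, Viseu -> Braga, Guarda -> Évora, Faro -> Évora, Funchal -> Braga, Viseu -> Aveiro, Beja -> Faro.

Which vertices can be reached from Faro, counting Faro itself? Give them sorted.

Évora, Faro

Start at Faro.
Its neighbours: Évora.
Nothing further is reachable.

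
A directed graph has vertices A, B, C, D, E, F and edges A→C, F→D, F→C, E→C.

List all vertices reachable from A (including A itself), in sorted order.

A, C

Start at A.
Its neighbours: C.
Nothing further is reachable.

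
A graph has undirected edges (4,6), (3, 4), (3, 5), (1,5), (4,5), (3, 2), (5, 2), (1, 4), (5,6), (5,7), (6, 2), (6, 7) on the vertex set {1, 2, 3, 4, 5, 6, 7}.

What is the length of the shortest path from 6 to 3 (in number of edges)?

2

Distance 0: 6.
Distance 1: 2, 4, 5, 7.
Distance 2: 1, 3 — contains 3.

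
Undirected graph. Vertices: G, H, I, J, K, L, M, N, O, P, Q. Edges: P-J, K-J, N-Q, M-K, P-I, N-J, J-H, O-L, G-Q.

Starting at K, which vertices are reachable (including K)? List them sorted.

G, H, I, J, K, M, N, P, Q

Start at K.
Its neighbours: J, M.
Then their neighbours: H, N, P.
Then next layer: I, Q.
Then next layer: G.
Nothing further is reachable.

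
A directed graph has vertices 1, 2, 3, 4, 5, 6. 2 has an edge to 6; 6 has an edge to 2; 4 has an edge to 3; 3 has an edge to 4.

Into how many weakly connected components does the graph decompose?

From 1: component {1}.
From 2: component {2, 6}.
From 3: component {3, 4}.
From 5: component {5}.
That's 4 components.

4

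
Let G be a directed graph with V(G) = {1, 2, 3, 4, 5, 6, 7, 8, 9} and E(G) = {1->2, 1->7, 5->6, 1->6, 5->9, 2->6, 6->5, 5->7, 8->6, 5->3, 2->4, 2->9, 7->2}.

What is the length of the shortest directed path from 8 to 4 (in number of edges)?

Distance 0: 8.
Distance 1: 6.
Distance 2: 5.
Distance 3: 3, 7, 9.
Distance 4: 2.
Distance 5: 4 — contains 4.

5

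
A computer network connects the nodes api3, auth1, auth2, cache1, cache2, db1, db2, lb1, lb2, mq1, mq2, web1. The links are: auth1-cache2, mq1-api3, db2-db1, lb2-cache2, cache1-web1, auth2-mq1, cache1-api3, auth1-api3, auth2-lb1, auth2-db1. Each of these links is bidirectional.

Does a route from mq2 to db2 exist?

mq2 has no edges, so nothing is reachable from it.

No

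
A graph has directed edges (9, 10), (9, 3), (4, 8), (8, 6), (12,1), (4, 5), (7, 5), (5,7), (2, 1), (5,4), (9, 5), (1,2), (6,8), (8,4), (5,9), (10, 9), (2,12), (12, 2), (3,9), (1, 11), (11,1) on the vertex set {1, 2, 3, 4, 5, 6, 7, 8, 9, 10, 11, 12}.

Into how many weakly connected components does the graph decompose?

2

From 1: component {1, 2, 11, 12}.
From 3: component {3, 4, 5, 6, 7, 8, 9, 10}.
That's 2 components.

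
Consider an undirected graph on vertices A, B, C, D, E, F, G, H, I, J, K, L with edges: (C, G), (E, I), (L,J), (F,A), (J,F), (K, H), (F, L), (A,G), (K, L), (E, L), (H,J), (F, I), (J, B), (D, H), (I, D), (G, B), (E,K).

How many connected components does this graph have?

1

From A: component {A, B, C, D, E, F, G, H, I, J, K, L}.
That's 1 component.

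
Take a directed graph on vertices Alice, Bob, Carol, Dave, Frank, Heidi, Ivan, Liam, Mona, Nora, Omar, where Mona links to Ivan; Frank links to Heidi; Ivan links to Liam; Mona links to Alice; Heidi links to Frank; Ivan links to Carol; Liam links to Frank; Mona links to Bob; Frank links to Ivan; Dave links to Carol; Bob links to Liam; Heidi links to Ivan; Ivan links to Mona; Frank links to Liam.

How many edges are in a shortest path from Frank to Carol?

2

Distance 0: Frank.
Distance 1: Heidi, Ivan, Liam.
Distance 2: Carol, Mona — contains Carol.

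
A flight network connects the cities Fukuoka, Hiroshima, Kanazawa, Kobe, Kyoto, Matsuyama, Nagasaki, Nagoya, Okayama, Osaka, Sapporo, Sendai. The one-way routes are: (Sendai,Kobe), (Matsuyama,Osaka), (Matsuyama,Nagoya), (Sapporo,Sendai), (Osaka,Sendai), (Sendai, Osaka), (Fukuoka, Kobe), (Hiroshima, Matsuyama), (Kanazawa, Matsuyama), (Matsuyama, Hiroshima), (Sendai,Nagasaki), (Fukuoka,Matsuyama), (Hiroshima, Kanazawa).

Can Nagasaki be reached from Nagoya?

Nagoya has no outgoing edges, so nothing is reachable from it.

No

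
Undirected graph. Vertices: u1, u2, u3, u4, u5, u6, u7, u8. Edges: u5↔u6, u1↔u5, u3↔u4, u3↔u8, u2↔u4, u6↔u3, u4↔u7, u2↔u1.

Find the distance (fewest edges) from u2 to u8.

Distance 0: u2.
Distance 1: u1, u4.
Distance 2: u3, u5, u7.
Distance 3: u6, u8 — contains u8.

3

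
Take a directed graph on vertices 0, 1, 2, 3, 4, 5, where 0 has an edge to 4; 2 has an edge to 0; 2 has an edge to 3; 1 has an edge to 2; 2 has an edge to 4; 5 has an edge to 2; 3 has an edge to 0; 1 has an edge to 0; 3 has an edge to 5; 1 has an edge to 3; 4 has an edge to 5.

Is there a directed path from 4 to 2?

Explore from 4.
Distance 1: reach 5.
Distance 2: reach 2.
Found 2.

Yes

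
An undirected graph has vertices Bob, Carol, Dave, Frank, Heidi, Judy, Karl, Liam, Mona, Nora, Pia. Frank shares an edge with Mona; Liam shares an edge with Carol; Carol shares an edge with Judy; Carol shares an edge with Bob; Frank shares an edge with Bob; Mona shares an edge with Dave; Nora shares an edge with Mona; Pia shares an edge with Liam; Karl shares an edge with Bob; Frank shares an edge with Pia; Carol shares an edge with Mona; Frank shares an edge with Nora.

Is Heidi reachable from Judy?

No

Explore from Judy.
Distance 1: reach Carol.
Distance 2: reach Bob, Liam, Mona.
Distance 3: reach Dave, Frank, Karl, Nora, Pia.
The search is exhausted without reaching Heidi; it lies in a different component.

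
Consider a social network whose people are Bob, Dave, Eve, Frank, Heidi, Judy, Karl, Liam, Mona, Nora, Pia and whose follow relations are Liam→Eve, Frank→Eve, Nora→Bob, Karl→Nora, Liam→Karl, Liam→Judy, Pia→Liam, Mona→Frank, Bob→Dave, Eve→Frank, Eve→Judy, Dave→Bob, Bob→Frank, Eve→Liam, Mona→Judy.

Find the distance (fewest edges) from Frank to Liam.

2

Distance 0: Frank.
Distance 1: Eve.
Distance 2: Judy, Liam — contains Liam.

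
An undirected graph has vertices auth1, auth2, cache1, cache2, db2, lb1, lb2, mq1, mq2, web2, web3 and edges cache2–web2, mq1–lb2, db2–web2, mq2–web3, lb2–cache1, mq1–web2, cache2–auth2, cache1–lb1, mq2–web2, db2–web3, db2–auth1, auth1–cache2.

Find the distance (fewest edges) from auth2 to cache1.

5

Distance 0: auth2.
Distance 1: cache2.
Distance 2: auth1, web2.
Distance 3: db2, mq1, mq2.
Distance 4: lb2, web3.
Distance 5: cache1 — contains cache1.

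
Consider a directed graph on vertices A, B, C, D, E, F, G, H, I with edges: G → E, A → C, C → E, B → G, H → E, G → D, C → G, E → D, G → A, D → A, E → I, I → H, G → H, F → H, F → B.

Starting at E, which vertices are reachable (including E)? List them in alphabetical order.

Start at E.
Its neighbours: D, I.
Then their neighbours: A, H.
Then next layer: C.
Then next layer: G.
Nothing further is reachable.

A, C, D, E, G, H, I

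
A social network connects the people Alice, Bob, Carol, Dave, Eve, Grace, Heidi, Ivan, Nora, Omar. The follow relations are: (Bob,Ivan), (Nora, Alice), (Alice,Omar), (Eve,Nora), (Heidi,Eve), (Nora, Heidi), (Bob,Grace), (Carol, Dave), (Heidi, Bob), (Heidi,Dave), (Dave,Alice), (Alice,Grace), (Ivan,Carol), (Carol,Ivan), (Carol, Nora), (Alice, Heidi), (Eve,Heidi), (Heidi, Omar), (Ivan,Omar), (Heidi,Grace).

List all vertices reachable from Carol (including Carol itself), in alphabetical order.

Start at Carol.
Its neighbours: Dave, Ivan, Nora.
Then their neighbours: Alice, Heidi, Omar.
Then next layer: Bob, Eve, Grace.
Every vertex is now reached.

Alice, Bob, Carol, Dave, Eve, Grace, Heidi, Ivan, Nora, Omar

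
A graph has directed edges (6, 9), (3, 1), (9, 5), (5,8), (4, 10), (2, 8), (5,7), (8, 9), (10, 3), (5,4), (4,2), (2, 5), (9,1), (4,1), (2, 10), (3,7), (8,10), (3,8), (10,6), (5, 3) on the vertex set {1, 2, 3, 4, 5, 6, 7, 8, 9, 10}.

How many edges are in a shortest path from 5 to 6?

3

Distance 0: 5.
Distance 1: 3, 4, 7, 8.
Distance 2: 1, 2, 9, 10.
Distance 3: 6 — contains 6.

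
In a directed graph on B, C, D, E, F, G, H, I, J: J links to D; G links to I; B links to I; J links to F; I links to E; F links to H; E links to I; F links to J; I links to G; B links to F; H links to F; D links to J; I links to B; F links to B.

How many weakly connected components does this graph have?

From B: component {B, D, E, F, G, H, I, J}.
From C: component {C}.
That's 2 components.

2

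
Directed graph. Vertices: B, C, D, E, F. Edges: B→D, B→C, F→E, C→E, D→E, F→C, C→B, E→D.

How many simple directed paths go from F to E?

3

F→C→B→D→E
F→C→E
F→E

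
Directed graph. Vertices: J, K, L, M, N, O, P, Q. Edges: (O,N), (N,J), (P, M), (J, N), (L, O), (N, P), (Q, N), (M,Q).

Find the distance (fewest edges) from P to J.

Distance 0: P.
Distance 1: M.
Distance 2: Q.
Distance 3: N.
Distance 4: J — contains J.

4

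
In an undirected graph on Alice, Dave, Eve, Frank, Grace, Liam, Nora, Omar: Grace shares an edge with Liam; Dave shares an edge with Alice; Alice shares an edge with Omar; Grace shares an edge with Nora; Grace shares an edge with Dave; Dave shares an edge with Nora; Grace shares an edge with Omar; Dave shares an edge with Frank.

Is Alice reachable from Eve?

Eve has no edges, so nothing is reachable from it.

No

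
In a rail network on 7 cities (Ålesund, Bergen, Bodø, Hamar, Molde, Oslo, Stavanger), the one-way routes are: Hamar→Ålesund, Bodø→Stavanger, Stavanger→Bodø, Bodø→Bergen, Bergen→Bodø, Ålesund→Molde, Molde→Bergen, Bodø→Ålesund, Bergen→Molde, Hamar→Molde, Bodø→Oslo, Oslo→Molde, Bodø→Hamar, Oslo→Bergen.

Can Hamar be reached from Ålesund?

Explore from Ålesund.
Distance 1: reach Molde.
Distance 2: reach Bergen.
Distance 3: reach Bodø.
Distance 4: reach Hamar, Oslo, Stavanger.
Found Hamar.

Yes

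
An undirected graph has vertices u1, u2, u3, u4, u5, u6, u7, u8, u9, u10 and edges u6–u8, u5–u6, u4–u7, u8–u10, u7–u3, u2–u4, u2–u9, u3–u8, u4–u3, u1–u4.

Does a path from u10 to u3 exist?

Explore from u10.
Distance 1: reach u8.
Distance 2: reach u3, u6.
Found u3.

Yes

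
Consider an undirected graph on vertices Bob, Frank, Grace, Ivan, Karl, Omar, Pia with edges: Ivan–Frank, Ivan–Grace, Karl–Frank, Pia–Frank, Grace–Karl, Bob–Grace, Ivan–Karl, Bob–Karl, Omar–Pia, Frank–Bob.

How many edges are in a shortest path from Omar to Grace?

4

Distance 0: Omar.
Distance 1: Pia.
Distance 2: Frank.
Distance 3: Bob, Ivan, Karl.
Distance 4: Grace — contains Grace.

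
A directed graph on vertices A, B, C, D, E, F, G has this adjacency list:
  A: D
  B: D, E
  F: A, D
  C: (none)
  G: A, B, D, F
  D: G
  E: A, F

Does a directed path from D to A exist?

Explore from D.
Distance 1: reach G.
Distance 2: reach A, B, F.
Found A.

Yes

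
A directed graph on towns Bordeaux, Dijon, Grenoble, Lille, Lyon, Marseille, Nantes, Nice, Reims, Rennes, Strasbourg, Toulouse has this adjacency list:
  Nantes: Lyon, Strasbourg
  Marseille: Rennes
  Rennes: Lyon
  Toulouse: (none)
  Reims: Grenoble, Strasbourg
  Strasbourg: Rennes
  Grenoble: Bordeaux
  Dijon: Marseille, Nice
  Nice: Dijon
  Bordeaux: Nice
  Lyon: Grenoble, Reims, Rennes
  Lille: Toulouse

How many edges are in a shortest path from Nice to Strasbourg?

Distance 0: Nice.
Distance 1: Dijon.
Distance 2: Marseille.
Distance 3: Rennes.
Distance 4: Lyon.
Distance 5: Grenoble, Reims.
Distance 6: Bordeaux, Strasbourg — contains Strasbourg.

6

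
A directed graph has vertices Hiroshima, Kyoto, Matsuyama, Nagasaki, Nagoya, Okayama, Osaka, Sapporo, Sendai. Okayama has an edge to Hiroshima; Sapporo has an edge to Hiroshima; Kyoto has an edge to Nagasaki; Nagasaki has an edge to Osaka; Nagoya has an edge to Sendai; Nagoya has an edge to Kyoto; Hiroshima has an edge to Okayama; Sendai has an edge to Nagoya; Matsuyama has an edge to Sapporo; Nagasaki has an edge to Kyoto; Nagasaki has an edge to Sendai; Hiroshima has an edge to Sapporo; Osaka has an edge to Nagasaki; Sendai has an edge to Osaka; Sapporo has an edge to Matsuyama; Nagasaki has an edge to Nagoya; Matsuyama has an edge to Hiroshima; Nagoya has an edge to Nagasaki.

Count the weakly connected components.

From Hiroshima: component {Hiroshima, Matsuyama, Okayama, Sapporo}.
From Kyoto: component {Kyoto, Nagasaki, Nagoya, Osaka, Sendai}.
That's 2 components.

2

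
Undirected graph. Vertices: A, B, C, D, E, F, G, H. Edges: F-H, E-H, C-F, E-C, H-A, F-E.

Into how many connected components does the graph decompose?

4

From A: component {A, C, E, F, H}.
From B: component {B}.
From D: component {D}.
From G: component {G}.
That's 4 components.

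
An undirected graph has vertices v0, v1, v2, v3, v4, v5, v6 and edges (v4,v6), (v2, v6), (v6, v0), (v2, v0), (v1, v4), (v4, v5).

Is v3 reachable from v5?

No

Explore from v5.
Distance 1: reach v4.
Distance 2: reach v1, v6.
Distance 3: reach v0, v2.
The search is exhausted without reaching v3; it lies in a different component.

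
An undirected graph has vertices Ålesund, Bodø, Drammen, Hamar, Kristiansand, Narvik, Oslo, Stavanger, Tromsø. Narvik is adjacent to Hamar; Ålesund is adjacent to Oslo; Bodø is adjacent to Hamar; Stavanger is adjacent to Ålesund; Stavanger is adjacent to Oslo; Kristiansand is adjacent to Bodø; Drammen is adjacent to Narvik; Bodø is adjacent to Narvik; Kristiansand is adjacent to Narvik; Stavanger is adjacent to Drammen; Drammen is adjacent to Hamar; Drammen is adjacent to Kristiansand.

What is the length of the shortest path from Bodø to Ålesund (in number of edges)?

4

Distance 0: Bodø.
Distance 1: Hamar, Kristiansand, Narvik.
Distance 2: Drammen.
Distance 3: Stavanger.
Distance 4: Ålesund, Oslo — contains Ålesund.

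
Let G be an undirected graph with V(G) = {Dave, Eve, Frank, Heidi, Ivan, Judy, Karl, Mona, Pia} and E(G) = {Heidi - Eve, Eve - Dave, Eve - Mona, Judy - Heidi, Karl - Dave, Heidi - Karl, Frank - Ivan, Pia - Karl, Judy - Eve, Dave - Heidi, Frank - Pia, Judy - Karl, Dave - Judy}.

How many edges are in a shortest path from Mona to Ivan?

Distance 0: Mona.
Distance 1: Eve.
Distance 2: Dave, Heidi, Judy.
Distance 3: Karl.
Distance 4: Pia.
Distance 5: Frank.
Distance 6: Ivan — contains Ivan.

6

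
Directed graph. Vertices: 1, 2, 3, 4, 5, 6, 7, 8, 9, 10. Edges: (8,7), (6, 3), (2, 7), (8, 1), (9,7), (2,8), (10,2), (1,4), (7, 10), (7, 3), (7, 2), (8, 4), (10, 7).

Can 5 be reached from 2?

No

Explore from 2.
Distance 1: reach 7, 8.
Distance 2: reach 1, 3, 4, 10.
The search from 2 is exhausted; no directed path reaches 5.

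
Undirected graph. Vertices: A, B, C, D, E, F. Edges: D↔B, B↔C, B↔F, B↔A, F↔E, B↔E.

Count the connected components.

From A: component {A, B, C, D, E, F}.
That's 1 component.

1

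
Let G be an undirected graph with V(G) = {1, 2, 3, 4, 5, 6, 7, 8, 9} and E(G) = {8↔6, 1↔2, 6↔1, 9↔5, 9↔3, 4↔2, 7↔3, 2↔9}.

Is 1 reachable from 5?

Yes

Explore from 5.
Distance 1: reach 9.
Distance 2: reach 2, 3.
Distance 3: reach 1, 4, 7.
Found 1.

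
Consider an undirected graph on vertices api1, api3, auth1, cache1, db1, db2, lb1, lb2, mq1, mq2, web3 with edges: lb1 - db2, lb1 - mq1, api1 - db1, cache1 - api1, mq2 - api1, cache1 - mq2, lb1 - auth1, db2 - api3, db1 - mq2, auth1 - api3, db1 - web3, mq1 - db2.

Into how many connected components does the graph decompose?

From api1: component {api1, cache1, db1, mq2, web3}.
From api3: component {api3, auth1, db2, lb1, mq1}.
From lb2: component {lb2}.
That's 3 components.

3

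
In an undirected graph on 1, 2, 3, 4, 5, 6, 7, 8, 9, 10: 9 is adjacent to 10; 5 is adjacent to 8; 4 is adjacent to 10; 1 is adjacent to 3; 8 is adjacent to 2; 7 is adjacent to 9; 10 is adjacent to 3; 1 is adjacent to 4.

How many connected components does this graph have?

3

From 1: component {1, 3, 4, 7, 9, 10}.
From 2: component {2, 5, 8}.
From 6: component {6}.
That's 3 components.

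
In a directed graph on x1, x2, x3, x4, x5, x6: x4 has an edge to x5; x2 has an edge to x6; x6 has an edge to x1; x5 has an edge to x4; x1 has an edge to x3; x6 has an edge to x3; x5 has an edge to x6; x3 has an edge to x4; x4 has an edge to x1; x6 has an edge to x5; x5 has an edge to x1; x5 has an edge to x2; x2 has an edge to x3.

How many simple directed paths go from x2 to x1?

8

x2→x3→x4→x1
x2→x3→x4→x5→x1
x2→x3→x4→x5→x6→x1
x2→x6→x1
x2→x6→x3→x4→x1
x2→x6→x3→x4→x5→x1
x2→x6→x5→x1
x2→x6→x5→x4→x1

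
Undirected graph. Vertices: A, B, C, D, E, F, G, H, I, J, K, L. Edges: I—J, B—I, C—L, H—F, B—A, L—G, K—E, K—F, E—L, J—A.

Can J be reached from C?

Explore from C.
Distance 1: reach L.
Distance 2: reach E, G.
Distance 3: reach K.
Distance 4: reach F.
Distance 5: reach H.
The search is exhausted without reaching J; it lies in a different component.

No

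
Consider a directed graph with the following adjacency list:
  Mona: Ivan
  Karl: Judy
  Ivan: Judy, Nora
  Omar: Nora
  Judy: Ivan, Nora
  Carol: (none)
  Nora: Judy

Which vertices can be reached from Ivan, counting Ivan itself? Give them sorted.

Start at Ivan.
Its neighbours: Judy, Nora.
Nothing further is reachable.

Ivan, Judy, Nora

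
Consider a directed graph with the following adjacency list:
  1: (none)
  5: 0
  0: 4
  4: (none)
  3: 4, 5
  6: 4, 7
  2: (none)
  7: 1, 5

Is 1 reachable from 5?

No

Explore from 5.
Distance 1: reach 0.
Distance 2: reach 4.
The search from 5 is exhausted; no directed path reaches 1.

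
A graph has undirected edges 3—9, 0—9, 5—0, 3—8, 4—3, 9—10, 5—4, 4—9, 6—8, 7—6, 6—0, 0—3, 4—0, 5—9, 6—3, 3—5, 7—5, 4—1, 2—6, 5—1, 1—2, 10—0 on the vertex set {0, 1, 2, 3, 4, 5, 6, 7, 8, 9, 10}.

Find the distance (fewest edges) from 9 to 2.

Distance 0: 9.
Distance 1: 0, 3, 4, 5, 10.
Distance 2: 1, 6, 7, 8.
Distance 3: 2 — contains 2.

3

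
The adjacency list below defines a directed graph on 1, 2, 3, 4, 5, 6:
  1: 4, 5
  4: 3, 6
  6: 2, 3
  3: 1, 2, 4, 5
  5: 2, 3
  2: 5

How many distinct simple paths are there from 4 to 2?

4→3→1→5→2
4→3→2
4→3→5→2
4→6→2
4→6→3→1→5→2
4→6→3→2
4→6→3→5→2

7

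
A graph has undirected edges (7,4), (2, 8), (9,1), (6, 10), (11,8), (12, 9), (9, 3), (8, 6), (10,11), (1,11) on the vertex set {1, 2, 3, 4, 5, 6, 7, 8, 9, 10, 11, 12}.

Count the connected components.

From 1: component {1, 2, 3, 6, 8, 9, 10, 11, 12}.
From 4: component {4, 7}.
From 5: component {5}.
That's 3 components.

3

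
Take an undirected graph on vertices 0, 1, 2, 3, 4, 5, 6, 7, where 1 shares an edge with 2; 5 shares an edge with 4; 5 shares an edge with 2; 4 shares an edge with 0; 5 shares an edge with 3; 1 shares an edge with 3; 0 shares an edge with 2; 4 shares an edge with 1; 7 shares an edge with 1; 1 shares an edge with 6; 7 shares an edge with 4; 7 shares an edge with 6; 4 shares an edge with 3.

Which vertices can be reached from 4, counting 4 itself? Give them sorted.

Start at 4.
Its neighbours: 0, 1, 3, 5, 7.
Then their neighbours: 2, 6.
Every vertex is now reached.

0, 1, 2, 3, 4, 5, 6, 7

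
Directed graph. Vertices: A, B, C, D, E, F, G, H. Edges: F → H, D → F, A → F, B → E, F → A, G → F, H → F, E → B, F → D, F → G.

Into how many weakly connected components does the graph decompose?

From A: component {A, D, F, G, H}.
From B: component {B, E}.
From C: component {C}.
That's 3 components.

3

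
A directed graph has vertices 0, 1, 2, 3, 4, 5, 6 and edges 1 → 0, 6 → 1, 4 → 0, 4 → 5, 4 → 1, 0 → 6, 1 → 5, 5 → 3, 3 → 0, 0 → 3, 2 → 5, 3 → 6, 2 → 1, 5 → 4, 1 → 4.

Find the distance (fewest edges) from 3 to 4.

3

Distance 0: 3.
Distance 1: 0, 6.
Distance 2: 1.
Distance 3: 4, 5 — contains 4.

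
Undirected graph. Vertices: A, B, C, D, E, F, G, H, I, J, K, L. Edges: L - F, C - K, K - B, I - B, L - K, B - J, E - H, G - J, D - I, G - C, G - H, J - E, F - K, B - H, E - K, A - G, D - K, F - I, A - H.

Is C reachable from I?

Yes

Explore from I.
Distance 1: reach B, D, F.
Distance 2: reach H, J, K, L.
Distance 3: reach A, C, E, G.
Found C.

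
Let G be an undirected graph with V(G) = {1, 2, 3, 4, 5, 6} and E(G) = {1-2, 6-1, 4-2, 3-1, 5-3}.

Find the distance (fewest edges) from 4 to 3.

3

Distance 0: 4.
Distance 1: 2.
Distance 2: 1.
Distance 3: 3, 6 — contains 3.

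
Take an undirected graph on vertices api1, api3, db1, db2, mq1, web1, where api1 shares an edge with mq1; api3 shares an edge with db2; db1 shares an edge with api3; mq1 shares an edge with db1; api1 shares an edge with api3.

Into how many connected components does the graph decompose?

2

From api1: component {api1, api3, db1, db2, mq1}.
From web1: component {web1}.
That's 2 components.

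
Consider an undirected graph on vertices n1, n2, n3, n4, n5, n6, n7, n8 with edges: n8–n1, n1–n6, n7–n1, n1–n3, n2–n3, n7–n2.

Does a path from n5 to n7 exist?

n5 has no edges, so nothing is reachable from it.

No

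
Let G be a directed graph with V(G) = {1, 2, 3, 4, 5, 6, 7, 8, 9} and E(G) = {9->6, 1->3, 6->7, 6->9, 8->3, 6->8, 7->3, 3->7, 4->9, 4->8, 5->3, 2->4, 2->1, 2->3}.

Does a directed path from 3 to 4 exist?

Explore from 3.
Distance 1: reach 7.
The search from 3 is exhausted; no directed path reaches 4.

No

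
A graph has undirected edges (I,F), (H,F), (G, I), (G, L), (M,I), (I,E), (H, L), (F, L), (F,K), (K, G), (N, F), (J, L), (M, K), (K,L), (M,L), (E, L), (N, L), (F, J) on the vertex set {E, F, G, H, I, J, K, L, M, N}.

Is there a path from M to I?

Explore from M.
Distance 1: reach I, K, L.
Found I.

Yes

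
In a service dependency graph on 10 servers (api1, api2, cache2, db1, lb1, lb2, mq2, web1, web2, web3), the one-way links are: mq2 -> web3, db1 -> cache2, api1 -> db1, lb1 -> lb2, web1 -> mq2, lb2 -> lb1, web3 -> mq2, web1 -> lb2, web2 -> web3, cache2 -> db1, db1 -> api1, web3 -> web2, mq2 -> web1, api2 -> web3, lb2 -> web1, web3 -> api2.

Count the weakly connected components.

2

From api1: component {api1, cache2, db1}.
From api2: component {api2, lb1, lb2, mq2, web1, web2, web3}.
That's 2 components.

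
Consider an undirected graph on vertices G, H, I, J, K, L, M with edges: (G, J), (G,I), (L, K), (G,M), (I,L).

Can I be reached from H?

No

H has no edges, so nothing is reachable from it.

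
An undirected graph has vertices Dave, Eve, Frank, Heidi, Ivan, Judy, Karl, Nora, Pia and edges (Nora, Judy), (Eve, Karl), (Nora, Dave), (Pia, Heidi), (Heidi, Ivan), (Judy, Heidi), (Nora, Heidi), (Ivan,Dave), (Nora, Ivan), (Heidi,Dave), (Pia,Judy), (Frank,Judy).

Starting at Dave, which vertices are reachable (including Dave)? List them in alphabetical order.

Dave, Frank, Heidi, Ivan, Judy, Nora, Pia

Start at Dave.
Its neighbours: Heidi, Ivan, Nora.
Then their neighbours: Judy, Pia.
Then next layer: Frank.
Nothing further is reachable.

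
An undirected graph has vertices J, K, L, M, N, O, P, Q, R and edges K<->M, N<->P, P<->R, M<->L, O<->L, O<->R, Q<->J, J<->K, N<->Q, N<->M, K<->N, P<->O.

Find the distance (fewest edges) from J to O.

Distance 0: J.
Distance 1: K, Q.
Distance 2: M, N.
Distance 3: L, P.
Distance 4: O, R — contains O.

4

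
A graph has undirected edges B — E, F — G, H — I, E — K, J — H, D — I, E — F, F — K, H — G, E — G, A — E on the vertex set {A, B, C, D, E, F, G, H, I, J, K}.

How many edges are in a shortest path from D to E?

4

Distance 0: D.
Distance 1: I.
Distance 2: H.
Distance 3: G, J.
Distance 4: E, F — contains E.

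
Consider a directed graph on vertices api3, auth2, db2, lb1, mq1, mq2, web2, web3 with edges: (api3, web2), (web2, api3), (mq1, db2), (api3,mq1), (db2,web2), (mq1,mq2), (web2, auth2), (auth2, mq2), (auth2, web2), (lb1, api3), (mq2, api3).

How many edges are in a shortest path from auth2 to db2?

4

Distance 0: auth2.
Distance 1: mq2, web2.
Distance 2: api3.
Distance 3: mq1.
Distance 4: db2 — contains db2.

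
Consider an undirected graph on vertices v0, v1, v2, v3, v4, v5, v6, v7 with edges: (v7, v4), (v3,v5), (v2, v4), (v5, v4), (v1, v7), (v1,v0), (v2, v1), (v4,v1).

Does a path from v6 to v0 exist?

v6 has no edges, so nothing is reachable from it.

No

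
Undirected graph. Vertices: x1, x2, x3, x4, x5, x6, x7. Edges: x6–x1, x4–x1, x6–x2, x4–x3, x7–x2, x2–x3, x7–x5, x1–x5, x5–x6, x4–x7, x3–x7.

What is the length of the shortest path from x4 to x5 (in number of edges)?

2

Distance 0: x4.
Distance 1: x1, x3, x7.
Distance 2: x2, x5, x6 — contains x5.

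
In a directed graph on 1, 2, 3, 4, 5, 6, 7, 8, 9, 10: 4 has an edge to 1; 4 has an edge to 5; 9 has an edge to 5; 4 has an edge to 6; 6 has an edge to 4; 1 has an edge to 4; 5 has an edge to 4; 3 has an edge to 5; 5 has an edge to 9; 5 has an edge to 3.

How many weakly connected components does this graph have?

5

From 1: component {1, 3, 4, 5, 6, 9}.
From 2: component {2}.
From 7: component {7}.
From 8: component {8}.
From 10: component {10}.
That's 5 components.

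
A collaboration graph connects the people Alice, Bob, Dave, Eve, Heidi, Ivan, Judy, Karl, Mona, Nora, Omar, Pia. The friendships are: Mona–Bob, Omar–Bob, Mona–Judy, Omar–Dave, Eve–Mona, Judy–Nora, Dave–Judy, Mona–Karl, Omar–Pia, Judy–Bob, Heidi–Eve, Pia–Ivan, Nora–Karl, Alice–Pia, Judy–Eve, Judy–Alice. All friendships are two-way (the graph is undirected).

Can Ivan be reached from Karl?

Explore from Karl.
Distance 1: reach Mona, Nora.
Distance 2: reach Bob, Eve, Judy.
Distance 3: reach Alice, Dave, Heidi, Omar.
Distance 4: reach Pia.
Distance 5: reach Ivan.
Found Ivan.

Yes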